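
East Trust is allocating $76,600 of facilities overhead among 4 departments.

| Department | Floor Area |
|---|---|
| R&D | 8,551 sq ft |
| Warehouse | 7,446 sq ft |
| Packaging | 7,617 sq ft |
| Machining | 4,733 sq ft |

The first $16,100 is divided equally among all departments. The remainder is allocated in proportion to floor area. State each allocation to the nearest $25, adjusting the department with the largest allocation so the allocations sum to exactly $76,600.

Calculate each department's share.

$16,100 shared equally gives $4,025 per department.
Remainder $60,500 by floor area (total 28,347): R&D 18,250.10 → $18,250; Warehouse 15,891.73 → $15,900; Packaging 16,256.69 → $16,250; Machining 10,101.47 → $10,100.
Totals: R&D $4,025 + $18,250 = $22,275; Warehouse $4,025 + $15,900 = $19,925; Packaging $4,025 + $16,250 = $20,275; Machining $4,025 + $10,100 = $14,125.

R&D: $22,275; Warehouse: $19,925; Packaging: $20,275; Machining: $14,125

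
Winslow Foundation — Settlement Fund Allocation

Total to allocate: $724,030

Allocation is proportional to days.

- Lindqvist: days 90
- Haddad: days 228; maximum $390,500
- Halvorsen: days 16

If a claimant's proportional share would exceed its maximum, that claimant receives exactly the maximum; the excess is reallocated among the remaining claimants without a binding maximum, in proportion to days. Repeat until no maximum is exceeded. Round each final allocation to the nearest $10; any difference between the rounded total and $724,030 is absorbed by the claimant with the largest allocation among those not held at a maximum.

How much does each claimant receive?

Lindqvist: $283,190; Haddad: $390,500; Halvorsen: $50,340

Days total: 334.
Pro-rata shares before constraints: Lindqvist 195,097.90; Haddad 494,248.02; Halvorsen 34,684.07.
Held at cap: Haddad ($390,500); balance $333,530 reallocated over remaining days 106.
Shares after redistribution: Lindqvist 283,185.85 → $283,190; Halvorsen 50,344.15 → $50,340.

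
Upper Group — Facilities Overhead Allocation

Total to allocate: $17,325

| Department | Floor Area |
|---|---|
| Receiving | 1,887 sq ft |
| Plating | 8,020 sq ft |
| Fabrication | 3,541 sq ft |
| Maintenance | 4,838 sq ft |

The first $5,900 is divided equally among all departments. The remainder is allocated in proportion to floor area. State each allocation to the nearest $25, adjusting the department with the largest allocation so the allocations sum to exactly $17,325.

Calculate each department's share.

Receiving: $2,650 · Plating: $6,500 · Fabrication: $3,675 · Maintenance: $4,500

First tranche $5,900 split equally: $1,475 each.
Remainder $11,425 by floor area (total 18,286): Receiving 1,178.99 → $1,175; Plating 5,010.86 → $5,000; Fabrication 2,212.40 → $2,200; Maintenance 3,022.76 → $3,025.
Rounding difference +$25 on remainder applied to Plating.
Totals: Receiving $1,475 + $1,175 = $2,650; Plating $1,475 + $5,025 = $6,500; Fabrication $1,475 + $2,200 = $3,675; Maintenance $1,475 + $3,025 = $4,500.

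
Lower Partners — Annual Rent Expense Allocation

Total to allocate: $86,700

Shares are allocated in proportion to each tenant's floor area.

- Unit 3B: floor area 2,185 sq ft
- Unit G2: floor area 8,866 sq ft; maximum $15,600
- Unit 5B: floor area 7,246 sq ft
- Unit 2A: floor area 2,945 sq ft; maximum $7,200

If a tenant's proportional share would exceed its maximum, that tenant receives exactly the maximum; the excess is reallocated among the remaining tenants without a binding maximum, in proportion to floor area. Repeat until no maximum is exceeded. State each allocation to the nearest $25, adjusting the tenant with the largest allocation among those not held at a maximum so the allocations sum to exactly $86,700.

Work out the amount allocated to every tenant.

Unit 3B: $14,800 · Unit G2: $15,600 · Unit 5B: $49,100 · Unit 2A: $7,200

Total floor area = 21,242.
Unconstrained shares: Unit 3B 8,918.16; Unit G2 36,186.90; Unit 5B 29,574.81; Unit 2A 12,020.13.
Cap binds for Unit G2 ($15,600), Unit 2A ($7,200); residual $63,900 reallocated over remaining floor area 9,431.
Shares after redistribution: Unit 3B 14,804.53 → $14,800; Unit 5B 49,095.47 → $49,100.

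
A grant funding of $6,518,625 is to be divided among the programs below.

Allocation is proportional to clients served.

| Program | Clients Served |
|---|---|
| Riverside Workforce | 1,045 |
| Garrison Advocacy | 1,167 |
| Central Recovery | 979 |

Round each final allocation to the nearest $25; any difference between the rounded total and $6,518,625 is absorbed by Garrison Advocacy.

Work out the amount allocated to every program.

Riverside Workforce: $2,134,750; Garrison Advocacy: $2,383,950; Central Recovery: $1,999,925

Sum of clients served: 3,191.
Pro-rata amounts: Riverside Workforce 1,045/3,191 × $6,518,625 = 2,134,742.44; Garrison Advocacy 1,167/3,191 × $6,518,625 = 2,383,965.96; Central Recovery 979/3,191 × $6,518,625 = 1,999,916.60.
After rounding ($25): Riverside Workforce $2,134,750; Garrison Advocacy $2,383,975; Central Recovery $1,999,925. Sum = $6,518,650.
Difference $6,518,625 − $6,518,650 = −$25 applied to Garrison Advocacy: Garrison Advocacy becomes $2,383,950.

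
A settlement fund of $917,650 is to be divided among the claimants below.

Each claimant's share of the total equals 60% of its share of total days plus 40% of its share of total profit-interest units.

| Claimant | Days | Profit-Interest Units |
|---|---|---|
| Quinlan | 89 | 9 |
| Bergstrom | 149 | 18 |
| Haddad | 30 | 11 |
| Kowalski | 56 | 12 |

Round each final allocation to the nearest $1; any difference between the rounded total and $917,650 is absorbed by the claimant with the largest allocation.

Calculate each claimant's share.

Totals — days 324, profit-interest units 50.
Blended shares (60% days + 40% profit-interest units): Quinlan 0.2368; Bergstrom 0.4199; Haddad 0.1436; Kowalski 0.1997.
Pro-rata amounts: Quinlan 217,313.11; Bergstrom 385,345.03; Haddad 131,733.76; Kowalski 183,258.10.
At nearest $1: Quinlan $217,313; Bergstrom $385,345; Haddad $131,734; Kowalski $183,258. Sum = $917,650.
Rounded total matches; no reconciliation needed.

Quinlan: $217,313 | Bergstrom: $385,345 | Haddad: $131,734 | Kowalski: $183,258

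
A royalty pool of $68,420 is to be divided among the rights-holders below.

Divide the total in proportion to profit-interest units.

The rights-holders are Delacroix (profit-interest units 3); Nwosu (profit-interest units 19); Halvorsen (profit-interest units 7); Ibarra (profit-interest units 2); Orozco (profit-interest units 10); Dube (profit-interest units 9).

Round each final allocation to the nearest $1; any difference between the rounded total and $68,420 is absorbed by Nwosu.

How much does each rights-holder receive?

Total profit-interest units = 50.
Pro-rata amounts: Delacroix 3/50 × $68,420 = 4,105.20; Nwosu 19/50 × $68,420 = 25,999.60; Halvorsen 7/50 × $68,420 = 9,578.80; Ibarra 2/50 × $68,420 = 2,736.80; Orozco 10/50 × $68,420 = 13,684.00; Dube 9/50 × $68,420 = 12,315.60.
After rounding ($1): Delacroix $4,105; Nwosu $26,000; Halvorsen $9,579; Ibarra $2,737; Orozco $13,684; Dube $12,316. Sum = $68,421.
Difference $68,420 − $68,421 = −$1 applied to Nwosu: Nwosu becomes $25,999.

Delacroix: $4,105; Nwosu: $25,999; Halvorsen: $9,579; Ibarra: $2,737; Orozco: $13,684; Dube: $12,316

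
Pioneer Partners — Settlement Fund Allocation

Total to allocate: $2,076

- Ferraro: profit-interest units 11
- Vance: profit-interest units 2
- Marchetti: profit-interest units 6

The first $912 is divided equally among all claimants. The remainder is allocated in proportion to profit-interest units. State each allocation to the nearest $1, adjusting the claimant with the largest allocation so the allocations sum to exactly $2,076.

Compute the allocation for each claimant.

First tranche $912 split equally: $304 each.
Remainder $1,164 by profit-interest units (total 19): Ferraro 673.89 → $674; Vance 122.53 → $123; Marchetti 367.58 → $368.
Rounding difference −$1 on remainder applied to Ferraro.
Totals: Ferraro $304 + $673 = $977; Vance $304 + $123 = $427; Marchetti $304 + $368 = $672.

Ferraro: $977; Vance: $427; Marchetti: $672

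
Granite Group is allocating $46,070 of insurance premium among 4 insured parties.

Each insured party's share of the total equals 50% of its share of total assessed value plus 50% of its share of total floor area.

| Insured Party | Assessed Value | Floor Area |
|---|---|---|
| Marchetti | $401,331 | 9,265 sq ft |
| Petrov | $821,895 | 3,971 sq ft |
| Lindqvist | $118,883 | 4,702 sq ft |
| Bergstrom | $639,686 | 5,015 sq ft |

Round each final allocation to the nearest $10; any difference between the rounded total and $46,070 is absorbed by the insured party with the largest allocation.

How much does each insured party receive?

Totals — assessed value 1,981,795, floor area 22,953.
Composite weights (50% assessed value + 50% floor area): Marchetti 0.3031; Petrov 0.2939; Lindqvist 0.1324; Bergstrom 0.2706.
Raw shares: Marchetti 13,962.89; Petrov 13,538.32; Lindqvist 6,100.61; Bergstrom 12,468.18.
After rounding ($10): Marchetti $13,960; Petrov $13,540; Lindqvist $6,100; Bergstrom $12,470. Sum = $46,070.
No rounding difference to absorb.

Marchetti: $13,960 · Petrov: $13,540 · Lindqvist: $6,100 · Bergstrom: $12,470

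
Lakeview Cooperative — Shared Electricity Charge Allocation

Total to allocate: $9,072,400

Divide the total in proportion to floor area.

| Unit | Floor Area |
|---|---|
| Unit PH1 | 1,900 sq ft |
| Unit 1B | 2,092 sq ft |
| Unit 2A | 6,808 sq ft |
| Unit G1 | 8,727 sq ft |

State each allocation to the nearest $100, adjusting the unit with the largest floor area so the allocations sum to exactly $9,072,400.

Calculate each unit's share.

Unit PH1: $882,800 | Unit 1B: $972,000 | Unit 2A: $3,163,100 | Unit G1: $4,054,500

Floor area total: 19,527.
Unrounded shares: Unit PH1 1,900/19,527 × $9,072,400 = 882,755.16; Unit 1B 2,092/19,527 × $9,072,400 = 971,959.89; Unit 2A 6,808/19,527 × $9,072,400 = 3,163,051.12; Unit G1 8,727/19,527 × $9,072,400 = 4,054,633.83.
At nearest $100: Unit PH1 $882,800; Unit 1B $972,000; Unit 2A $3,163,100; Unit G1 $4,054,600. Sum = $9,072,500.
Difference $9,072,400 − $9,072,500 = −$100 applied to largest floor area (Unit G1): Unit G1 becomes $4,054,500.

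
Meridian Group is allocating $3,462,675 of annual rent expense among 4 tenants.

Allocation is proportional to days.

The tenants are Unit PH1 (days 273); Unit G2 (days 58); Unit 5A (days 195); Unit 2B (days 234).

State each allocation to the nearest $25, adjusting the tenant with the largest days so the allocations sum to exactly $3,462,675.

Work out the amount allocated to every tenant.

Unit PH1: $1,243,825; Unit G2: $264,250; Unit 5A: $888,450; Unit 2B: $1,066,150

Sum of days: 273 + 58 + 195 + 234 = 760.
Proportional shares: Unit PH1 1,243,829.31; Unit G2 264,256.78; Unit 5A 888,449.51; Unit 2B 1,066,139.41.
After rounding ($25): Unit PH1 $1,243,825; Unit G2 $264,250; Unit 5A $888,450; Unit 2B $1,066,150. Sum = $3,462,675.
Rounded total matches; no reconciliation needed.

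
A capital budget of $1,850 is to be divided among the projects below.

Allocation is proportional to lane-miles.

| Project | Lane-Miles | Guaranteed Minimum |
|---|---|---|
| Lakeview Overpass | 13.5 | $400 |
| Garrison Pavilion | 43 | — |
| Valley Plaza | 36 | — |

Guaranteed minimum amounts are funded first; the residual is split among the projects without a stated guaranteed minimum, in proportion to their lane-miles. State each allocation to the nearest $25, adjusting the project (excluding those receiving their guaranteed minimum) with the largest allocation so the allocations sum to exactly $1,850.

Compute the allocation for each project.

Fund the minimums — Lakeview Overpass $400. Remaining pool $1,450.
Remaining pool split over remaining lane-miles 79: Garrison Pavilion 789.24 → $800; Valley Plaza 660.76 → $650.

Lakeview Overpass: $400; Garrison Pavilion: $800; Valley Plaza: $650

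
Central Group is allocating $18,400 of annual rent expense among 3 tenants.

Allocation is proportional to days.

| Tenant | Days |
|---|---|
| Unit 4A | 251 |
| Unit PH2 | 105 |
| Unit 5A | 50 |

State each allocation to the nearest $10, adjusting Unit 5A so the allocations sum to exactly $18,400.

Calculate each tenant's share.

Combined days = 406.
Unrounded shares: Unit 4A 251/406 × $18,400 = 11,375.37; Unit PH2 105/406 × $18,400 = 4,758.62; Unit 5A 50/406 × $18,400 = 2,266.01.
After rounding ($10): Unit 4A $11,380; Unit PH2 $4,760; Unit 5A $2,270. Sum = $18,410.
Difference $18,400 − $18,410 = −$10 applied to Unit 5A: Unit 5A becomes $2,260.

Unit 4A: $11,380 | Unit PH2: $4,760 | Unit 5A: $2,260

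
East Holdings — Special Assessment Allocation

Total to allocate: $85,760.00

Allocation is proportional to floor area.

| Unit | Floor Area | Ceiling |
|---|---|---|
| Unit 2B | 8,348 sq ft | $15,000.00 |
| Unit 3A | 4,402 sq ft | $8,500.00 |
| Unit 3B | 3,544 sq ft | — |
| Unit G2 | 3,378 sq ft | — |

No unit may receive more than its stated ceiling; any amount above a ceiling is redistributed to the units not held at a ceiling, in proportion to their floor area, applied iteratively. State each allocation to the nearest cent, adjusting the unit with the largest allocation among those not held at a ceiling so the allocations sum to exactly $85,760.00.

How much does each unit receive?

Unit 2B: $15,000.00; Unit 3A: $8,500.00; Unit 3B: $31,876.54; Unit G2: $30,383.46

Total floor area = 19,672.
Pro-rata shares before constraints: Unit 2B 36,393.0704; Unit 3A 19,190.5002; Unit 3B 15,450.0529; Unit G2 14,726.3766.
Capped: Unit 2B ($15,000.00), Unit 3A ($8,500.00); remaining pool $62,260.00 reallocated over remaining floor area 6,922.
Remaining shares: Unit 3B 31,876.5444 → $31,876.54; Unit G2 30,383.4556 → $30,383.46.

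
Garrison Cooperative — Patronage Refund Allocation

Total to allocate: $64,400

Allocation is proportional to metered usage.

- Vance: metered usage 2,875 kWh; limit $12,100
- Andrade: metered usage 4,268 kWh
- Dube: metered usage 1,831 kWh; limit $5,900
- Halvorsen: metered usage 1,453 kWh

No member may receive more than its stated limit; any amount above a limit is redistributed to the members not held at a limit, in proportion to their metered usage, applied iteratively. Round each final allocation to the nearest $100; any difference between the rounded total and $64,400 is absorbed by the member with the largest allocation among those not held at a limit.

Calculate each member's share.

Combined metered usage = 10,427.
Unconstrained shares: Vance 17,756.79; Andrade 26,360.33; Dube 11,308.76; Halvorsen 8,974.12.
Cap binds for Vance ($12,100), Dube ($5,900); residual $46,400 reallocated over remaining metered usage 5,721.
Remaining shares: Andrade 34,615.49 → $34,600; Halvorsen 11,784.51 → $11,800.

Vance: $12,100 | Andrade: $34,600 | Dube: $5,900 | Halvorsen: $11,800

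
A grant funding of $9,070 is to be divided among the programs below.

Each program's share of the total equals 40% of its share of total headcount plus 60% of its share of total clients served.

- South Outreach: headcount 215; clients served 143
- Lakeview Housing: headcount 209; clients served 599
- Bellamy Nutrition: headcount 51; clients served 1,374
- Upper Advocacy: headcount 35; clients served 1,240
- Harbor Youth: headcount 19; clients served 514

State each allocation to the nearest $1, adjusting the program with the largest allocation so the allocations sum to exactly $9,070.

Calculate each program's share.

South Outreach: $1,676 · Lakeview Housing: $2,276 · Bellamy Nutrition: $2,281 · Upper Advocacy: $1,984 · Harbor Youth: $853

Totals — headcount 529, clients served 3,870.
Composite weights (40% headcount + 60% clients served): South Outreach 0.1847; Lakeview Housing 0.2509; Bellamy Nutrition 0.2516; Upper Advocacy 0.2187; Harbor Youth 0.0941.
Raw shares: South Outreach 1,675.60; Lakeview Housing 2,275.68; Bellamy Nutrition 2,281.89; Upper Advocacy 1,983.73; Harbor Youth 853.09.
At nearest $1: South Outreach $1,676; Lakeview Housing $2,276; Bellamy Nutrition $2,282; Upper Advocacy $1,984; Harbor Youth $853. Sum = $9,071.
Difference $9,070 − $9,071 = −$1 applied to largest allocation (Bellamy Nutrition): Bellamy Nutrition becomes $2,281.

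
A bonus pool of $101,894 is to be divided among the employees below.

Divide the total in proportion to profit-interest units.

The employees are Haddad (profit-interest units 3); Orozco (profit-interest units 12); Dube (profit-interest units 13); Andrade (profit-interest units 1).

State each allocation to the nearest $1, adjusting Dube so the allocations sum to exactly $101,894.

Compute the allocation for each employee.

Haddad: $10,541 | Orozco: $42,163 | Dube: $45,676 | Andrade: $3,514

Total profit-interest units = 29.
Pro-rata amounts: Haddad 3/29 × $101,894 = 10,540.76; Orozco 12/29 × $101,894 = 42,163.03; Dube 13/29 × $101,894 = 45,676.62; Andrade 1/29 × $101,894 = 3,513.59.
At nearest $1: Haddad $10,541; Orozco $42,163; Dube $45,677; Andrade $3,514. Sum = $101,895.
Difference $101,894 − $101,895 = −$1 applied to Dube: Dube becomes $45,676.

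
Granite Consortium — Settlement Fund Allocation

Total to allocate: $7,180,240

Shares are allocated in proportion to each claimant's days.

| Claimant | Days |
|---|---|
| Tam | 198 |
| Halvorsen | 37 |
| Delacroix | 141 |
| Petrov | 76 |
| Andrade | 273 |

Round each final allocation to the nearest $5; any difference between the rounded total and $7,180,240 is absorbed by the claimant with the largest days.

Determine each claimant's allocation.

Combined days = 198 + 37 + 141 + 76 + 273 = 725.
Raw shares: Tam 1,960,948.30; Halvorsen 366,439.83; Delacroix 1,396,432.88; Petrov 752,687.23; Andrade 2,703,731.75.
After rounding ($5): Tam $1,960,950; Halvorsen $366,440; Delacroix $1,396,435; Petrov $752,685; Andrade $2,703,730. Sum = $7,180,240.
Sum already equals the total — no adjustment.

Tam: $1,960,950 | Halvorsen: $366,440 | Delacroix: $1,396,435 | Petrov: $752,685 | Andrade: $2,703,730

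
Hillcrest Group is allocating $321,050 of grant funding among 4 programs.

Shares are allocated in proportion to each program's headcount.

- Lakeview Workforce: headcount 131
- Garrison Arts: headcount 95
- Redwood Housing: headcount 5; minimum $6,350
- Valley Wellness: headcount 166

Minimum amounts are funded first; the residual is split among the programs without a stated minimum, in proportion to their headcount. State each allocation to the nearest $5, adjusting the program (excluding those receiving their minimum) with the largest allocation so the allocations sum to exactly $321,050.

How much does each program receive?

Lakeview Workforce: $105,170; Garrison Arts: $76,265; Redwood Housing: $6,350; Valley Wellness: $133,265

Guaranteed amounts: Redwood Housing $6,350. Remaining pool $314,700.
Remaining pool split over remaining headcount 392: Lakeview Workforce 105,167.60 → $105,170; Garrison Arts 76,266.58 → $76,265; Valley Wellness 133,265.82 → $133,265.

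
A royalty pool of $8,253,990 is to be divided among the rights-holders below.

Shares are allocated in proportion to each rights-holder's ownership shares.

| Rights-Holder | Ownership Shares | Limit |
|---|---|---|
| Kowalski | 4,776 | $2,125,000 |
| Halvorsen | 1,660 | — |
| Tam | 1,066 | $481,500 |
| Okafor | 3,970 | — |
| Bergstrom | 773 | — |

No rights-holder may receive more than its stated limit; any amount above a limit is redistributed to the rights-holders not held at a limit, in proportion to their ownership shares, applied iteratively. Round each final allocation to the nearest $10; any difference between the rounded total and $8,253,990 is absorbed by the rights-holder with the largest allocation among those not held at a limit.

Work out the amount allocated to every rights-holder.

Kowalski: $2,125,000; Halvorsen: $1,464,130; Tam: $481,500; Okafor: $3,501,570; Bergstrom: $681,790

Sum of ownership shares: 12,245.
Pro-rata shares before constraints: Kowalski 3,219,359.43; Halvorsen 1,118,956.59; Tam 718,558.87; Okafor 2,676,058.82; Bergstrom 521,056.29.
Capped: Kowalski ($2,125,000), Tam ($481,500); residual $5,647,490 reallocated over remaining ownership shares 6,403.
Redistributed shares: Halvorsen 1,464,131.41 → $1,464,130; Okafor 3,501,567.28 → $3,501,570; Bergstrom 681,791.31 → $681,790.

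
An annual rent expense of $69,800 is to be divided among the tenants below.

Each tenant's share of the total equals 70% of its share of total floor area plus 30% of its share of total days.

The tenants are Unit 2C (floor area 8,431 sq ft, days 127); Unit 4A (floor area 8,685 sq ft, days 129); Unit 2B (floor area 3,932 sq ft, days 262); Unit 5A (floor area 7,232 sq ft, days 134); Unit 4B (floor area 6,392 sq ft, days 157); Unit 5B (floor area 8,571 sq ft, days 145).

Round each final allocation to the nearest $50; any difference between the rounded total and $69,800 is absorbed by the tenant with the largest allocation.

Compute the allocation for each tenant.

Floor area total 43,243; days total 954.
Combined weights (70% floor area + 30% days): Unit 2C 0.1764; Unit 4A 0.1812; Unit 2B 0.1460; Unit 5A 0.1592; Unit 4B 0.1528; Unit 5B 0.1843.
Unrounded shares: Unit 2C 12,313.75; Unit 4A 12,644.64; Unit 2B 10,193.56; Unit 5A 11,112.65; Unit 4B 10,668.38; Unit 5B 12,867.02.
Rounded to nearest $50: Unit 2C $12,300; Unit 4A $12,650; Unit 2B $10,200; Unit 5A $11,100; Unit 4B $10,650; Unit 5B $12,850. Sum = $69,750.
Difference $69,800 − $69,750 = +$50 applied to largest allocation (Unit 5B): Unit 5B becomes $12,900.

Unit 2C: $12,300 | Unit 4A: $12,650 | Unit 2B: $10,200 | Unit 5A: $11,100 | Unit 4B: $10,650 | Unit 5B: $12,900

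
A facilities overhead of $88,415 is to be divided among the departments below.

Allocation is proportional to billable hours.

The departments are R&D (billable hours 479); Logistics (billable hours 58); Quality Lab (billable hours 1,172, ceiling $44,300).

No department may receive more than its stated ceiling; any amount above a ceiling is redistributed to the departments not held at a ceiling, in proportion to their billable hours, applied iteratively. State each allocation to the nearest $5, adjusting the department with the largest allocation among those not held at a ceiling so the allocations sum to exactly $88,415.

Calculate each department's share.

R&D: $39,350 | Logistics: $4,765 | Quality Lab: $44,300

Total billable hours = 1,709.
Pro-rata shares before constraints: R&D 24,781.03; Logistics 3,000.63; Quality Lab 60,633.34.
Capped: Quality Lab ($44,300); residual $44,115 reallocated over remaining billable hours 537.
Remaining shares: R&D 39,350.25 → $39,350; Logistics 4,764.75 → $4,765.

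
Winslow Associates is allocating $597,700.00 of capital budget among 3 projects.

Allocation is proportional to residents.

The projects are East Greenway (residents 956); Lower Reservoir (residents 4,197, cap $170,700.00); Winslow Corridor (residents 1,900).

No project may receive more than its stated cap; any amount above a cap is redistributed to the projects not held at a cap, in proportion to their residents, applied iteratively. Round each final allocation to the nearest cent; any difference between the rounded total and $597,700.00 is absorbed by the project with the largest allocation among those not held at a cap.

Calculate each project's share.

East Greenway: $142,931.37 | Lower Reservoir: $170,700.00 | Winslow Corridor: $284,068.63

Sum of residents: 7,053.
Unconstrained shares: East Greenway 81,015.3410; Lower Reservoir 355,670.9060; Winslow Corridor 161,013.7530.
Held at cap: Lower Reservoir ($170,700.00); remaining pool $427,000.00 reallocated over remaining residents 2,856.
Remaining shares: East Greenway 142,931.3725 → $142,931.37; Winslow Corridor 284,068.6275 → $284,068.63.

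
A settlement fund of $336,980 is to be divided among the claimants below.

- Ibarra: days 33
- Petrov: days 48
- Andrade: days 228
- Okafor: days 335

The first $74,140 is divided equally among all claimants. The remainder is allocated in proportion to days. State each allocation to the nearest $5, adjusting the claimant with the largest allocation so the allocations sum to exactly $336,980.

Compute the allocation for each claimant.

First tranche $74,140 split equally: $18,535 each.
Remainder $262,840 by days (total 644): Ibarra 13,468.51 → $13,470; Petrov 19,590.56 → $19,590; Andrade 93,055.16 → $93,055; Okafor 136,725.78 → $136,725.
Totals: Ibarra $18,535 + $13,470 = $32,005; Petrov $18,535 + $19,590 = $38,125; Andrade $18,535 + $93,055 = $111,590; Okafor $18,535 + $136,725 = $155,260.

Ibarra: $32,005; Petrov: $38,125; Andrade: $111,590; Okafor: $155,260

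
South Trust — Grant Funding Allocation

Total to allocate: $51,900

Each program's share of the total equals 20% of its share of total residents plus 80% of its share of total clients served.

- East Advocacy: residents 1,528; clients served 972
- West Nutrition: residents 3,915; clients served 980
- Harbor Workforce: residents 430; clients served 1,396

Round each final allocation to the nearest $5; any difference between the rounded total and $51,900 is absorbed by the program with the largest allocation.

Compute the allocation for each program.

Residents total 5,873; clients served total 3,348.
Blended shares (20% residents + 80% clients served): East Advocacy 0.2843; West Nutrition 0.3675; Harbor Workforce 0.3482.
Pro-rata amounts: East Advocacy 14,754.80; West Nutrition 19,072.82; Harbor Workforce 18,072.39.
At nearest $5: East Advocacy $14,755; West Nutrition $19,075; Harbor Workforce $18,070. Sum = $51,900.
Rounded total matches; no reconciliation needed.

East Advocacy: $14,755 | West Nutrition: $19,075 | Harbor Workforce: $18,070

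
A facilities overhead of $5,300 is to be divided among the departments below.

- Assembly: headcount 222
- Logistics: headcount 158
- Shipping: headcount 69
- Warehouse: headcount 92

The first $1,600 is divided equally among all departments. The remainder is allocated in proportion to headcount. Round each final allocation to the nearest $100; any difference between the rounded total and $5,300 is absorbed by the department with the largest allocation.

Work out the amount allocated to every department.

Equal tier: $1,600 ÷ 4 = $400 apiece.
Remainder $3,700 by headcount (total 541): Assembly 1,518.30 → $1,500; Logistics 1,080.59 → $1,100; Shipping 471.90 → $500; Warehouse 629.21 → $600.
Totals: Assembly $400 + $1,500 = $1,900; Logistics $400 + $1,100 = $1,500; Shipping $400 + $500 = $900; Warehouse $400 + $600 = $1,000.

Assembly: $1,900 | Logistics: $1,500 | Shipping: $900 | Warehouse: $1,000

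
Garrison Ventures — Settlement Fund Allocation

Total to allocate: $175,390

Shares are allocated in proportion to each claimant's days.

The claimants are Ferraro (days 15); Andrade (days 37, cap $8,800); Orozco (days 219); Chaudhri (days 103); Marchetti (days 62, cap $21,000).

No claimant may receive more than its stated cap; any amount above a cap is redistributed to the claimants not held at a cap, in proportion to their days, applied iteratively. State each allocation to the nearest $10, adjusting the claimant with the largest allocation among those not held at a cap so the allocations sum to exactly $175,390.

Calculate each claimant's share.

Total days = 436.
Unconstrained shares: Ferraro 6,034.06; Andrade 14,884.01; Orozco 88,097.27; Chaudhri 41,433.88; Marchetti 24,940.78.
Held at cap: Andrade ($8,800), Marchetti ($21,000); remaining pool $145,590 reallocated over remaining days 337.
Remaining shares: Ferraro 6,480.27 → $6,480; Orozco 94,611.90 → $94,610; Chaudhri 44,497.83 → $44,500.

Ferraro: $6,480; Andrade: $8,800; Orozco: $94,610; Chaudhri: $44,500; Marchetti: $21,000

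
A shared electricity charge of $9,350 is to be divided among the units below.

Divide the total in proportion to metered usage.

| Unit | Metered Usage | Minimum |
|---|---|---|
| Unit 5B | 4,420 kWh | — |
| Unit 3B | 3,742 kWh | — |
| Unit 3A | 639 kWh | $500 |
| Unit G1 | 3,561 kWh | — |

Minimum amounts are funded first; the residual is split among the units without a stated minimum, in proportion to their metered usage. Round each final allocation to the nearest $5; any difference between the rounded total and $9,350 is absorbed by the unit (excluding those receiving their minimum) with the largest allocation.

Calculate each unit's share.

Minimums first: Unit 3A $500. Residual $8,850.
Residual split over remaining metered usage 11,723: Unit 5B 3,336.77 → $3,335; Unit 3B 2,824.93 → $2,825; Unit G1 2,688.29 → $2,690.

Unit 5B: $3,335 | Unit 3B: $2,825 | Unit 3A: $500 | Unit G1: $2,690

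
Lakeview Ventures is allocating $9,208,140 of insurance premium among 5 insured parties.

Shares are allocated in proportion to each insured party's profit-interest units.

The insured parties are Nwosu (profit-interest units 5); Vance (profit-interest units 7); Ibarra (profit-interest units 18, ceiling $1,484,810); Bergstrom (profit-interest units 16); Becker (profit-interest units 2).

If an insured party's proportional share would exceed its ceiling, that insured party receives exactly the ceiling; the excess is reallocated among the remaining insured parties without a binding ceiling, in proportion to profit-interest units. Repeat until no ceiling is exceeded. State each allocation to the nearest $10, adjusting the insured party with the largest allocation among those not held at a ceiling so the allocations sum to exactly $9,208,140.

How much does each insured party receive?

Total profit-interest units = 48.
Pro-rata shares before constraints: Nwosu 959,181.25; Vance 1,342,853.75; Ibarra 3,453,052.50; Bergstrom 3,069,380.00; Becker 383,672.50.
Held at cap: Ibarra ($1,484,810); balance $7,723,330 reallocated over remaining profit-interest units 30.
Redistributed shares: Nwosu 1,287,221.67 → $1,287,220; Vance 1,802,110.33 → $1,802,110; Bergstrom 4,119,109.33 → $4,119,110; Becker 514,888.67 → $514,890.

Nwosu: $1,287,220; Vance: $1,802,110; Ibarra: $1,484,810; Bergstrom: $4,119,110; Becker: $514,890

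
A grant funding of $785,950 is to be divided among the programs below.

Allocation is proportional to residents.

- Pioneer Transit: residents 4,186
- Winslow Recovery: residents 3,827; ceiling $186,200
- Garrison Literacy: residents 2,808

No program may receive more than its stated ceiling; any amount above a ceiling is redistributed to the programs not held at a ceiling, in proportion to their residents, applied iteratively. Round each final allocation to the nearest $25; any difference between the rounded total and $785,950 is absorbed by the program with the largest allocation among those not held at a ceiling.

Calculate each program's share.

Pioneer Transit: $358,950 | Winslow Recovery: $186,200 | Garrison Literacy: $240,800

Sum of residents: 10,821.
Unconstrained shares: Pioneer Transit 304,037.21; Winslow Recovery 277,962.36; Garrison Literacy 203,950.43.
Capped: Winslow Recovery ($186,200); remaining pool $599,750 reallocated over remaining residents 6,994.
Redistributed shares: Pioneer Transit 358,958.18 → $358,950; Garrison Literacy 240,791.82 → $240,800.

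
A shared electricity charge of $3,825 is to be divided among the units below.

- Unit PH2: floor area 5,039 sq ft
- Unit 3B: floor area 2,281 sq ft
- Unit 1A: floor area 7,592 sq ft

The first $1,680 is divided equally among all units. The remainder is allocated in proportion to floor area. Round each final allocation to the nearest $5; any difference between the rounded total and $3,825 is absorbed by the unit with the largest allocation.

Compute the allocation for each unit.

Equal tier: $1,680 ÷ 3 = $560 apiece.
Remainder $2,145 by floor area (total 14,912): Unit PH2 724.83 → $725; Unit 3B 328.11 → $330; Unit 1A 1,092.06 → $1,090.
Totals: Unit PH2 $560 + $725 = $1,285; Unit 3B $560 + $330 = $890; Unit 1A $560 + $1,090 = $1,650.

Unit PH2: $1,285 · Unit 3B: $890 · Unit 1A: $1,650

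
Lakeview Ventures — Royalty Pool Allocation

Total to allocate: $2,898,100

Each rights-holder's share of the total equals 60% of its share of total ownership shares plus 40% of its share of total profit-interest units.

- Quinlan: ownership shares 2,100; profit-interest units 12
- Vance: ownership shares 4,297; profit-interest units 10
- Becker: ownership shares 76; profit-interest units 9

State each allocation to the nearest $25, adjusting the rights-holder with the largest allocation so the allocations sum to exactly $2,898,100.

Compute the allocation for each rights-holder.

Ownership shares total 6,473; profit-interest units total 31.
Composite weights (60% ownership shares + 40% profit-interest units): Quinlan 0.3495; Vance 0.5273; Becker 0.1232.
Unrounded shares: Quinlan 1,012,866.91; Vance 1,528,263.45; Becker 356,969.64.
Rounded to nearest $25: Quinlan $1,012,875; Vance $1,528,275; Becker $356,975. Sum = $2,898,125.
Difference $2,898,100 − $2,898,125 = −$25 applied to largest allocation (Vance): Vance becomes $1,528,250.

Quinlan: $1,012,875 | Vance: $1,528,250 | Becker: $356,975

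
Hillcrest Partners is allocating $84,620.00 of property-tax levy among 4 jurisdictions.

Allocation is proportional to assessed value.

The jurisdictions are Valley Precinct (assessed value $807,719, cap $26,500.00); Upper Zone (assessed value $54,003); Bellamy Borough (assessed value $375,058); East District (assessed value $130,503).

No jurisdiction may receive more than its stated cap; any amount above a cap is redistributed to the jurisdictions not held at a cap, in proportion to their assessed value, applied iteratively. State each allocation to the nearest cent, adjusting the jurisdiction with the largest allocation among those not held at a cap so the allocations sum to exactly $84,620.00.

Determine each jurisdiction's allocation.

Combined assessed value = 1,367,283.
Pro-rata shares before constraints: Valley Precinct 49,989.0526; Upper Zone 3,342.2005; Bellamy Borough 23,212.0256; East District 8,076.7214.
Held at cap: Valley Precinct ($26,500.00); balance $58,120.00 reallocated over remaining assessed value 559,564.
Shares after redistribution: Upper Zone 5,609.1070 → $5,609.11; Bellamy Borough 38,955.9925 → $38,955.99; East District 13,554.9005 → $13,554.90.

Valley Precinct: $26,500.00 · Upper Zone: $5,609.11 · Bellamy Borough: $38,955.99 · East District: $13,554.90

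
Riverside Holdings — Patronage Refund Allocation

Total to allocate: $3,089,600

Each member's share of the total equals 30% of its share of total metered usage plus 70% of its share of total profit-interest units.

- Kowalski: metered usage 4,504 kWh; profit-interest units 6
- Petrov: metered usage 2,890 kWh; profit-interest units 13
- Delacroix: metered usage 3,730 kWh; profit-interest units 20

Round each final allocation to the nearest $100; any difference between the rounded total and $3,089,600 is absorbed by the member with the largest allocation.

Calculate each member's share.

Metered usage total 11,124; profit-interest units total 39.
Composite weights (30% metered usage + 70% profit-interest units): Kowalski 0.2292; Petrov 0.3113; Delacroix 0.4596.
Unrounded shares: Kowalski 708,010.90; Petrov 961,708.82; Delacroix 1,419,880.28.
After rounding ($100): Kowalski $708,000; Petrov $961,700; Delacroix $1,419,900. Sum = $3,089,600.
Sum already equals the total — no adjustment.

Kowalski: $708,000; Petrov: $961,700; Delacroix: $1,419,900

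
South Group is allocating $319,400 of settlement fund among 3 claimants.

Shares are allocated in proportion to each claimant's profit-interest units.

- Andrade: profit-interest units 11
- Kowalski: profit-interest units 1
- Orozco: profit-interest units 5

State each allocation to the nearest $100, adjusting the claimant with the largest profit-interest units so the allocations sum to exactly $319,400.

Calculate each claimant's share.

Andrade: $206,700 | Kowalski: $18,800 | Orozco: $93,900

Total profit-interest units = 11 + 1 + 5 = 17.
Raw shares: Andrade 206,670.59; Kowalski 18,788.24; Orozco 93,941.18.
Rounded to nearest $100: Andrade $206,700; Kowalski $18,800; Orozco $93,900. Sum = $319,400.
Rounded total matches; no reconciliation needed.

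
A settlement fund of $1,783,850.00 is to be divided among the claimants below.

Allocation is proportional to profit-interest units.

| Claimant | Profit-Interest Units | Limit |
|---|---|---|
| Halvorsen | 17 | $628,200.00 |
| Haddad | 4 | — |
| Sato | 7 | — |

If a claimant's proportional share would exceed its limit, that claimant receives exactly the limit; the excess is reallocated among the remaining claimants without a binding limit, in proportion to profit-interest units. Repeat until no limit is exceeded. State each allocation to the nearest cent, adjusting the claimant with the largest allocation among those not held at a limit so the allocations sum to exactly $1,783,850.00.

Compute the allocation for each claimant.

Halvorsen: $628,200.00 | Haddad: $420,236.36 | Sato: $735,413.64

Sum of profit-interest units: 28.
Proportional shares (ignoring caps): Halvorsen 1,083,051.7857; Haddad 254,835.7143; Sato 445,962.5000.
Cap binds for Halvorsen ($628,200.00); remaining pool $1,155,650.00 reallocated over remaining profit-interest units 11.
Remaining shares: Haddad 420,236.3636 → $420,236.36; Sato 735,413.6364 → $735,413.64.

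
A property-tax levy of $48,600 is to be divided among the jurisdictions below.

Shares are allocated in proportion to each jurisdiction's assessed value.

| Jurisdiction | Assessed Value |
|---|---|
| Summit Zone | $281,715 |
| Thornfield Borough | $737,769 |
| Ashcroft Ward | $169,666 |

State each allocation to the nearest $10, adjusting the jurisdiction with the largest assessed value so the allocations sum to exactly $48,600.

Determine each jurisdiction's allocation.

Summit Zone: $11,510 · Thornfield Borough: $30,160 · Ashcroft Ward: $6,930

Assessed value total: 1,189,150.
Proportional shares: Summit Zone 281,715/1,189,150 × $48,600 = 11,513.56; Thornfield Borough 737,769/1,189,150 × $48,600 = 30,152.27; Ashcroft Ward 169,666/1,189,150 × $48,600 = 6,934.17.
Rounded to nearest $10: Summit Zone $11,510; Thornfield Borough $30,150; Ashcroft Ward $6,930. Sum = $48,590.
Difference $48,600 − $48,590 = +$10 applied to largest assessed value (Thornfield Borough): Thornfield Borough becomes $30,160.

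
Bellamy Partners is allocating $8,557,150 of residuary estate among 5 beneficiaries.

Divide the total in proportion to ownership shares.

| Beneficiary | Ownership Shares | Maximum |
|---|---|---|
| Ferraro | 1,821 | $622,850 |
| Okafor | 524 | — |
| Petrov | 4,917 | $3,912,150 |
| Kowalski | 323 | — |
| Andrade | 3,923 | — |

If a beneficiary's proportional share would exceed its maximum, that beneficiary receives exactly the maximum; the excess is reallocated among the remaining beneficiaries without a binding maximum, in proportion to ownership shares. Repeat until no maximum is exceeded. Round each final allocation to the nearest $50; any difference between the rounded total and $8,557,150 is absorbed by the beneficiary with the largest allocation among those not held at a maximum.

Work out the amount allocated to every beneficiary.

Ownership shares total: 11,508.
Pro-rata shares before constraints: Ferraro 1,354,064.14; Okafor 389,637.35; Petrov 3,656,196.26; Kowalski 240,177.22; Andrade 2,917,075.03.
Cap binds for Ferraro ($622,850); residual $7,934,300 reallocated over remaining ownership shares 9,687.
Cap binds for Petrov ($3,912,150); residual $4,022,150 reallocated over remaining ownership shares 4,770.
Shares after redistribution: Okafor 441,846.25 → $441,850; Kowalski 272,359.42 → $272,350; Andrade 3,307,944.33 → $3,307,950.

Ferraro: $622,850; Okafor: $441,850; Petrov: $3,912,150; Kowalski: $272,350; Andrade: $3,307,950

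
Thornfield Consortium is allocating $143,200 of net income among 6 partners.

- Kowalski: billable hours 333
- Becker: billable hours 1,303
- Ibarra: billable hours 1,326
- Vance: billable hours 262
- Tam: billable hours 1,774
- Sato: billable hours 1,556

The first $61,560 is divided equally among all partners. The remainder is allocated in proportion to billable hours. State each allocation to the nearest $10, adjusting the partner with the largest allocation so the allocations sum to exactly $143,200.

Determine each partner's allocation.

First tranche $61,560 split equally: $10,260 each.
Remainder $81,640 by billable hours (total 6,554): Kowalski 4,148.02 → $4,150; Becker 16,230.84 → $16,230; Ibarra 16,517.34 → $16,520; Vance 3,263.61 → $3,260; Tam 22,097.86 → $22,100; Sato 19,382.34 → $19,380.
Totals: Kowalski $10,260 + $4,150 = $14,410; Becker $10,260 + $16,230 = $26,490; Ibarra $10,260 + $16,520 = $26,780; Vance $10,260 + $3,260 = $13,520; Tam $10,260 + $22,100 = $32,360; Sato $10,260 + $19,380 = $29,640.

Kowalski: $14,410 | Becker: $26,490 | Ibarra: $26,780 | Vance: $13,520 | Tam: $32,360 | Sato: $29,640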